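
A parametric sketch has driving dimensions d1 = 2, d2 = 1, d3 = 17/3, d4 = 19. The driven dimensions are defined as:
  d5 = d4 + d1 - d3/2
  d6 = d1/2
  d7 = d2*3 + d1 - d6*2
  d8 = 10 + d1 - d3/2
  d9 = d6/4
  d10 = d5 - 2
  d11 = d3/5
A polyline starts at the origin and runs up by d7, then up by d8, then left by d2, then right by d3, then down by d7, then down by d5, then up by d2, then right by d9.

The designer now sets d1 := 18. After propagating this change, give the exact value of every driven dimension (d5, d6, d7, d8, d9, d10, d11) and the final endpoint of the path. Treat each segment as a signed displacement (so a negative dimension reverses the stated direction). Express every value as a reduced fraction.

Apply edit: d1 := 18
  d5 = d4 + d1 - d3/2 = 205/6
  d6 = d1/2 = 9
  d7 = d2*3 + d1 - d6*2 = 3
  d8 = 10 + d1 - d3/2 = 151/6
  d9 = d6/4 = 9/4
  d10 = d5 - 2 = 193/6
  d11 = d3/5 = 17/15
Walk from origin (0, 0):
  seg 1: up by d7 = 3 → (0, 3)
  seg 2: up by d8 = 151/6 → (0, 169/6)
  seg 3: left by d2 = 1 → (-1, 169/6)
  seg 4: right by d3 = 17/3 → (14/3, 169/6)
  seg 5: down by d7 = 3 → (14/3, 151/6)
  seg 6: down by d5 = 205/6 → (14/3, -9)
  seg 7: up by d2 = 1 → (14/3, -8)
  seg 8: right by d9 = 9/4 → (83/12, -8)

d5 = 205/6
d6 = 9
d7 = 3
d8 = 151/6
d9 = 9/4
d10 = 193/6
d11 = 17/15
endpoint = (83/12, -8)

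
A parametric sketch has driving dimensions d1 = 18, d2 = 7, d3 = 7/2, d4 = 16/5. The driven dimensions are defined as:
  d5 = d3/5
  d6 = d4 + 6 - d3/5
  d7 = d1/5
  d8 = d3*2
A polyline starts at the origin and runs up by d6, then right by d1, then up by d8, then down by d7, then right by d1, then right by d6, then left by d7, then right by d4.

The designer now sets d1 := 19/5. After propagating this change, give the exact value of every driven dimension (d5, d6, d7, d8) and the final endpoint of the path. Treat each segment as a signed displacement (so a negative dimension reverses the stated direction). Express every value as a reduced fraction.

Apply edit: d1 := 19/5
  d5 = d3/5 = 7/10
  d6 = d4 + 6 - d3/5 = 17/2
  d7 = d1/5 = 19/25
  d8 = d3*2 = 7
Walk from origin (0, 0):
  seg 1: up by d6 = 17/2 → (0, 17/2)
  seg 2: right by d1 = 19/5 → (19/5, 17/2)
  seg 3: up by d8 = 7 → (19/5, 31/2)
  seg 4: down by d7 = 19/25 → (19/5, 737/50)
  seg 5: right by d1 = 19/5 → (38/5, 737/50)
  seg 6: right by d6 = 17/2 → (161/10, 737/50)
  seg 7: left by d7 = 19/25 → (767/50, 737/50)
  seg 8: right by d4 = 16/5 → (927/50, 737/50)

d5 = 7/10
d6 = 17/2
d7 = 19/25
d8 = 7
endpoint = (927/50, 737/50)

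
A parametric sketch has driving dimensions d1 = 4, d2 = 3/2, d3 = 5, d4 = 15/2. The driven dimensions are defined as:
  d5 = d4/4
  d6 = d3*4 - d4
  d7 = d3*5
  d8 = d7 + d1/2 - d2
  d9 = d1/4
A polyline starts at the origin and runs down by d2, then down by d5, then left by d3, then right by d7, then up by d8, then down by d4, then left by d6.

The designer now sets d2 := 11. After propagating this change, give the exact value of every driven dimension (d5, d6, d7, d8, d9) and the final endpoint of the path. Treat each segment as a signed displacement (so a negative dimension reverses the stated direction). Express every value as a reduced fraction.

d5 = 15/8
d6 = 25/2
d7 = 25
d8 = 16
d9 = 1
endpoint = (15/2, -35/8)

Apply edit: d2 := 11
  d5 = d4/4 = 15/8
  d6 = d3*4 - d4 = 25/2
  d7 = d3*5 = 25
  d8 = d7 + d1/2 - d2 = 16
  d9 = d1/4 = 1
Walk from origin (0, 0):
  seg 1: down by d2 = 11 → (0, -11)
  seg 2: down by d5 = 15/8 → (0, -103/8)
  seg 3: left by d3 = 5 → (-5, -103/8)
  seg 4: right by d7 = 25 → (20, -103/8)
  seg 5: up by d8 = 16 → (20, 25/8)
  seg 6: down by d4 = 15/2 → (20, -35/8)
  seg 7: left by d6 = 25/2 → (15/2, -35/8)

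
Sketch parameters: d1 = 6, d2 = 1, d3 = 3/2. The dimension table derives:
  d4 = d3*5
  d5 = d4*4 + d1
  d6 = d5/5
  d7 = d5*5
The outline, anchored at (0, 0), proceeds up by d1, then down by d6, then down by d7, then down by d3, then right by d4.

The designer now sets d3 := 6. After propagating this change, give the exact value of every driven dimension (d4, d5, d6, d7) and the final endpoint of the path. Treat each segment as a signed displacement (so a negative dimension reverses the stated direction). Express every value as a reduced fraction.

Apply edit: d3 := 6
  d4 = d3*5 = 30
  d5 = d4*4 + d1 = 126
  d6 = d5/5 = 126/5
  d7 = d5*5 = 630
Walk from origin (0, 0):
  seg 1: up by d1 = 6 → (0, 6)
  seg 2: down by d6 = 126/5 → (0, -96/5)
  seg 3: down by d7 = 630 → (0, -3246/5)
  seg 4: down by d3 = 6 → (0, -3276/5)
  seg 5: right by d4 = 30 → (30, -3276/5)

d4 = 30
d5 = 126
d6 = 126/5
d7 = 630
endpoint = (30, -3276/5)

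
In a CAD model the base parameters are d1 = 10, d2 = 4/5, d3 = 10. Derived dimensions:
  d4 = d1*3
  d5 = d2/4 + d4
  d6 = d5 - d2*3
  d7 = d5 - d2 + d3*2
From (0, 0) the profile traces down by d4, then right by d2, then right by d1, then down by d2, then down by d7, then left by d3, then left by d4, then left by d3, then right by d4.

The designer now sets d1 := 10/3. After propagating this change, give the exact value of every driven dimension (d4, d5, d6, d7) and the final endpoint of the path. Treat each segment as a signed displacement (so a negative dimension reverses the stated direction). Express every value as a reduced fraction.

d4 = 10
d5 = 51/5
d6 = 39/5
d7 = 147/5
endpoint = (-238/15, -201/5)

Apply edit: d1 := 10/3
  d4 = d1*3 = 10
  d5 = d2/4 + d4 = 51/5
  d6 = d5 - d2*3 = 39/5
  d7 = d5 - d2 + d3*2 = 147/5
Walk from origin (0, 0):
  seg 1: down by d4 = 10 → (0, -10)
  seg 2: right by d2 = 4/5 → (4/5, -10)
  seg 3: right by d1 = 10/3 → (62/15, -10)
  seg 4: down by d2 = 4/5 → (62/15, -54/5)
  seg 5: down by d7 = 147/5 → (62/15, -201/5)
  seg 6: left by d3 = 10 → (-88/15, -201/5)
  seg 7: left by d4 = 10 → (-238/15, -201/5)
  seg 8: left by d3 = 10 → (-388/15, -201/5)
  seg 9: right by d4 = 10 → (-238/15, -201/5)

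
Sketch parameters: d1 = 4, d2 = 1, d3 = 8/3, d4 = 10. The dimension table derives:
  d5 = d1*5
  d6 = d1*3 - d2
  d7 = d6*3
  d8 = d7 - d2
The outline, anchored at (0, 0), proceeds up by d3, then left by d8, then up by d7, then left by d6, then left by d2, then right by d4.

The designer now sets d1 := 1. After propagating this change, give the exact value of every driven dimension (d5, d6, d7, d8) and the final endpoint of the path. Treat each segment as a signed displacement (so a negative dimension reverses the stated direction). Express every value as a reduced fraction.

Apply edit: d1 := 1
  d5 = d1*5 = 5
  d6 = d1*3 - d2 = 2
  d7 = d6*3 = 6
  d8 = d7 - d2 = 5
Walk from origin (0, 0):
  seg 1: up by d3 = 8/3 → (0, 8/3)
  seg 2: left by d8 = 5 → (-5, 8/3)
  seg 3: up by d7 = 6 → (-5, 26/3)
  seg 4: left by d6 = 2 → (-7, 26/3)
  seg 5: left by d2 = 1 → (-8, 26/3)
  seg 6: right by d4 = 10 → (2, 26/3)

d5 = 5
d6 = 2
d7 = 6
d8 = 5
endpoint = (2, 26/3)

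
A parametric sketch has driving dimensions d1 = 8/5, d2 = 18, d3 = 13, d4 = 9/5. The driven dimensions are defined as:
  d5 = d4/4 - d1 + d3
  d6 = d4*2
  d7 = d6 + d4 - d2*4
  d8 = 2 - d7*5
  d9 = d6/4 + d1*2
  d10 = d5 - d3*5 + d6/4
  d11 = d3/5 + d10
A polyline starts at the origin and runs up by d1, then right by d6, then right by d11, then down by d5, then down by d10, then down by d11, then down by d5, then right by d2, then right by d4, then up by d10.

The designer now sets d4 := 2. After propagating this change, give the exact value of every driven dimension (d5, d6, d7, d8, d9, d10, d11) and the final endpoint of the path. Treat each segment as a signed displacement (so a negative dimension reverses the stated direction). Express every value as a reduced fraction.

Apply edit: d4 := 2
  d5 = d4/4 - d1 + d3 = 119/10
  d6 = d4*2 = 4
  d7 = d6 + d4 - d2*4 = -66
  d8 = 2 - d7*5 = 332
  d9 = d6/4 + d1*2 = 21/5
  d10 = d5 - d3*5 + d6/4 = -521/10
  d11 = d3/5 + d10 = -99/2
Walk from origin (0, 0):
  seg 1: up by d1 = 8/5 → (0, 8/5)
  seg 2: right by d6 = 4 → (4, 8/5)
  seg 3: right by d11 = -99/2 → (-91/2, 8/5)
  seg 4: down by d5 = 119/10 → (-91/2, -103/10)
  seg 5: down by d10 = -521/10 → (-91/2, 209/5)
  seg 6: down by d11 = -99/2 → (-91/2, 913/10)
  seg 7: down by d5 = 119/10 → (-91/2, 397/5)
  seg 8: right by d2 = 18 → (-55/2, 397/5)
  seg 9: right by d4 = 2 → (-51/2, 397/5)
  seg 10: up by d10 = -521/10 → (-51/2, 273/10)

d5 = 119/10
d6 = 4
d7 = -66
d8 = 332
d9 = 21/5
d10 = -521/10
d11 = -99/2
endpoint = (-51/2, 273/10)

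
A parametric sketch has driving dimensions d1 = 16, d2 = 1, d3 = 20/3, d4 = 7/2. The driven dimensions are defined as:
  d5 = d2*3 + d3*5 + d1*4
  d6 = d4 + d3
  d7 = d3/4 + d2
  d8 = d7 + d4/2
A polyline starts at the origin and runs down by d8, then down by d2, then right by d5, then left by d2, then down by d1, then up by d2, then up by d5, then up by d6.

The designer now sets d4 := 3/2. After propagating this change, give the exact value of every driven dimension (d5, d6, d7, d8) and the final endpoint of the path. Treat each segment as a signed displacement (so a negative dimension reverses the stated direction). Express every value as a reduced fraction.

Apply edit: d4 := 3/2
  d5 = d2*3 + d3*5 + d1*4 = 301/3
  d6 = d4 + d3 = 49/6
  d7 = d3/4 + d2 = 8/3
  d8 = d7 + d4/2 = 41/12
Walk from origin (0, 0):
  seg 1: down by d8 = 41/12 → (0, -41/12)
  seg 2: down by d2 = 1 → (0, -53/12)
  seg 3: right by d5 = 301/3 → (301/3, -53/12)
  seg 4: left by d2 = 1 → (298/3, -53/12)
  seg 5: down by d1 = 16 → (298/3, -245/12)
  seg 6: up by d2 = 1 → (298/3, -233/12)
  seg 7: up by d5 = 301/3 → (298/3, 971/12)
  seg 8: up by d6 = 49/6 → (298/3, 1069/12)

d5 = 301/3
d6 = 49/6
d7 = 8/3
d8 = 41/12
endpoint = (298/3, 1069/12)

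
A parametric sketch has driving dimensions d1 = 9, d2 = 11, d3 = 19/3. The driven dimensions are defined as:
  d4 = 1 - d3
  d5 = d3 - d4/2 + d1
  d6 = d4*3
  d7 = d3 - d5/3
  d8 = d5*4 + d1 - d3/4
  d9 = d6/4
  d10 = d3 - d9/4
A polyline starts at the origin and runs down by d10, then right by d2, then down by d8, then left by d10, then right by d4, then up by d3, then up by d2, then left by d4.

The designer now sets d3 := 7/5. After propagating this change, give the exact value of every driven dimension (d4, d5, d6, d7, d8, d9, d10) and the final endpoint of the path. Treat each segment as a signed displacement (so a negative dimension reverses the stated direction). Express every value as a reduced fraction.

Apply edit: d3 := 7/5
  d4 = 1 - d3 = -2/5
  d5 = d3 - d4/2 + d1 = 53/5
  d6 = d4*3 = -6/5
  d7 = d3 - d5/3 = -32/15
  d8 = d5*4 + d1 - d3/4 = 1021/20
  d9 = d6/4 = -3/10
  d10 = d3 - d9/4 = 59/40
Walk from origin (0, 0):
  seg 1: down by d10 = 59/40 → (0, -59/40)
  seg 2: right by d2 = 11 → (11, -59/40)
  seg 3: down by d8 = 1021/20 → (11, -2101/40)
  seg 4: left by d10 = 59/40 → (381/40, -2101/40)
  seg 5: right by d4 = -2/5 → (73/8, -2101/40)
  seg 6: up by d3 = 7/5 → (73/8, -409/8)
  seg 7: up by d2 = 11 → (73/8, -321/8)
  seg 8: left by d4 = -2/5 → (381/40, -321/8)

d4 = -2/5
d5 = 53/5
d6 = -6/5
d7 = -32/15
d8 = 1021/20
d9 = -3/10
d10 = 59/40
endpoint = (381/40, -321/8)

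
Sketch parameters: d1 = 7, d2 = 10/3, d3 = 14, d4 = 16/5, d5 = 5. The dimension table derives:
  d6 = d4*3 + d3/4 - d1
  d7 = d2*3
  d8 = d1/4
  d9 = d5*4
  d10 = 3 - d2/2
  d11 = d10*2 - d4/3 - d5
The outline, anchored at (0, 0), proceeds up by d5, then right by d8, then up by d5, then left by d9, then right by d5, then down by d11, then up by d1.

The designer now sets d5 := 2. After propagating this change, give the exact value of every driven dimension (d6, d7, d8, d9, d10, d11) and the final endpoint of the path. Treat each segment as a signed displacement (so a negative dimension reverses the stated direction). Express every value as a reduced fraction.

d6 = 61/10
d7 = 10
d8 = 7/4
d9 = 8
d10 = 4/3
d11 = -2/5
endpoint = (-17/4, 57/5)

Apply edit: d5 := 2
  d6 = d4*3 + d3/4 - d1 = 61/10
  d7 = d2*3 = 10
  d8 = d1/4 = 7/4
  d9 = d5*4 = 8
  d10 = 3 - d2/2 = 4/3
  d11 = d10*2 - d4/3 - d5 = -2/5
Walk from origin (0, 0):
  seg 1: up by d5 = 2 → (0, 2)
  seg 2: right by d8 = 7/4 → (7/4, 2)
  seg 3: up by d5 = 2 → (7/4, 4)
  seg 4: left by d9 = 8 → (-25/4, 4)
  seg 5: right by d5 = 2 → (-17/4, 4)
  seg 6: down by d11 = -2/5 → (-17/4, 22/5)
  seg 7: up by d1 = 7 → (-17/4, 57/5)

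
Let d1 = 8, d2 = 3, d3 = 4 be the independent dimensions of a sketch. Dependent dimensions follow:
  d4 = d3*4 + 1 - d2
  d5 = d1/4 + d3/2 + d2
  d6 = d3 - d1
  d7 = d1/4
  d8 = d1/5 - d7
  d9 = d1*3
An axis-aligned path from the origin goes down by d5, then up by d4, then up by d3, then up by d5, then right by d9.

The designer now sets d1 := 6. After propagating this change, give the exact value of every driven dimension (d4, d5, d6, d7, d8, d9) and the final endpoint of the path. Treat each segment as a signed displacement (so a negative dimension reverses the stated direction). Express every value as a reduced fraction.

d4 = 14
d5 = 13/2
d6 = -2
d7 = 3/2
d8 = -3/10
d9 = 18
endpoint = (18, 18)

Apply edit: d1 := 6
  d4 = d3*4 + 1 - d2 = 14
  d5 = d1/4 + d3/2 + d2 = 13/2
  d6 = d3 - d1 = -2
  d7 = d1/4 = 3/2
  d8 = d1/5 - d7 = -3/10
  d9 = d1*3 = 18
Walk from origin (0, 0):
  seg 1: down by d5 = 13/2 → (0, -13/2)
  seg 2: up by d4 = 14 → (0, 15/2)
  seg 3: up by d3 = 4 → (0, 23/2)
  seg 4: up by d5 = 13/2 → (0, 18)
  seg 5: right by d9 = 18 → (18, 18)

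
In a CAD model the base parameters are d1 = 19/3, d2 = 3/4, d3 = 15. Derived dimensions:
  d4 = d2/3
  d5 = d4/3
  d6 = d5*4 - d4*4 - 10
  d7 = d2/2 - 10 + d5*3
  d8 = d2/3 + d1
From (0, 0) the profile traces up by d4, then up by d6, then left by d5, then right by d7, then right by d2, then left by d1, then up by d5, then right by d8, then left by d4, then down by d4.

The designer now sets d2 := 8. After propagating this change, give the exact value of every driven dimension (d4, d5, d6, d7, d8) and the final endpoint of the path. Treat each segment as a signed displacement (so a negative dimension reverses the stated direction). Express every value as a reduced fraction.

d4 = 8/3
d5 = 8/9
d6 = -154/9
d7 = -10/3
d8 = 9
endpoint = (34/9, -146/9)

Apply edit: d2 := 8
  d4 = d2/3 = 8/3
  d5 = d4/3 = 8/9
  d6 = d5*4 - d4*4 - 10 = -154/9
  d7 = d2/2 - 10 + d5*3 = -10/3
  d8 = d2/3 + d1 = 9
Walk from origin (0, 0):
  seg 1: up by d4 = 8/3 → (0, 8/3)
  seg 2: up by d6 = -154/9 → (0, -130/9)
  seg 3: left by d5 = 8/9 → (-8/9, -130/9)
  seg 4: right by d7 = -10/3 → (-38/9, -130/9)
  seg 5: right by d2 = 8 → (34/9, -130/9)
  seg 6: left by d1 = 19/3 → (-23/9, -130/9)
  seg 7: up by d5 = 8/9 → (-23/9, -122/9)
  seg 8: right by d8 = 9 → (58/9, -122/9)
  seg 9: left by d4 = 8/3 → (34/9, -122/9)
  seg 10: down by d4 = 8/3 → (34/9, -146/9)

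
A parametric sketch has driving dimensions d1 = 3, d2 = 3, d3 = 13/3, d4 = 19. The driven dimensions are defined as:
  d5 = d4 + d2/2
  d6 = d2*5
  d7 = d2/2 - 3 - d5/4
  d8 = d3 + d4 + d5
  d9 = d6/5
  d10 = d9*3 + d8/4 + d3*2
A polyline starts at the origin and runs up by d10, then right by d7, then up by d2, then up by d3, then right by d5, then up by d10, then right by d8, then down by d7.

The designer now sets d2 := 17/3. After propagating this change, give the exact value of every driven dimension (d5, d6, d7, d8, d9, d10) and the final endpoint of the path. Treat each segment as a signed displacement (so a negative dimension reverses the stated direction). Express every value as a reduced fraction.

Apply edit: d2 := 17/3
  d5 = d4 + d2/2 = 131/6
  d6 = d2*5 = 85/3
  d7 = d2/2 - 3 - d5/4 = -45/8
  d8 = d3 + d4 + d5 = 271/6
  d9 = d6/5 = 17/3
  d10 = d9*3 + d8/4 + d3*2 = 887/24
Walk from origin (0, 0):
  seg 1: up by d10 = 887/24 → (0, 887/24)
  seg 2: right by d7 = -45/8 → (-45/8, 887/24)
  seg 3: up by d2 = 17/3 → (-45/8, 341/8)
  seg 4: up by d3 = 13/3 → (-45/8, 1127/24)
  seg 5: right by d5 = 131/6 → (389/24, 1127/24)
  seg 6: up by d10 = 887/24 → (389/24, 1007/12)
  seg 7: right by d8 = 271/6 → (491/8, 1007/12)
  seg 8: down by d7 = -45/8 → (491/8, 2149/24)

d5 = 131/6
d6 = 85/3
d7 = -45/8
d8 = 271/6
d9 = 17/3
d10 = 887/24
endpoint = (491/8, 2149/24)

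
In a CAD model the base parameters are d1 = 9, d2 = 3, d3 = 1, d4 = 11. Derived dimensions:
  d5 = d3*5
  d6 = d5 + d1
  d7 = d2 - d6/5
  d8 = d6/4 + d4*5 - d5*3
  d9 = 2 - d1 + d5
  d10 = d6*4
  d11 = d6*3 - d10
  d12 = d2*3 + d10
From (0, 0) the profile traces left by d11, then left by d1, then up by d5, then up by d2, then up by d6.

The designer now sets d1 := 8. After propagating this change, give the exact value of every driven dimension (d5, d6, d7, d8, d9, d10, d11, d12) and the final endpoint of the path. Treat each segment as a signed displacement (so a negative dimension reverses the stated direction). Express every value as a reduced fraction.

Apply edit: d1 := 8
  d5 = d3*5 = 5
  d6 = d5 + d1 = 13
  d7 = d2 - d6/5 = 2/5
  d8 = d6/4 + d4*5 - d5*3 = 173/4
  d9 = 2 - d1 + d5 = -1
  d10 = d6*4 = 52
  d11 = d6*3 - d10 = -13
  d12 = d2*3 + d10 = 61
Walk from origin (0, 0):
  seg 1: left by d11 = -13 → (13, 0)
  seg 2: left by d1 = 8 → (5, 0)
  seg 3: up by d5 = 5 → (5, 5)
  seg 4: up by d2 = 3 → (5, 8)
  seg 5: up by d6 = 13 → (5, 21)

d5 = 5
d6 = 13
d7 = 2/5
d8 = 173/4
d9 = -1
d10 = 52
d11 = -13
d12 = 61
endpoint = (5, 21)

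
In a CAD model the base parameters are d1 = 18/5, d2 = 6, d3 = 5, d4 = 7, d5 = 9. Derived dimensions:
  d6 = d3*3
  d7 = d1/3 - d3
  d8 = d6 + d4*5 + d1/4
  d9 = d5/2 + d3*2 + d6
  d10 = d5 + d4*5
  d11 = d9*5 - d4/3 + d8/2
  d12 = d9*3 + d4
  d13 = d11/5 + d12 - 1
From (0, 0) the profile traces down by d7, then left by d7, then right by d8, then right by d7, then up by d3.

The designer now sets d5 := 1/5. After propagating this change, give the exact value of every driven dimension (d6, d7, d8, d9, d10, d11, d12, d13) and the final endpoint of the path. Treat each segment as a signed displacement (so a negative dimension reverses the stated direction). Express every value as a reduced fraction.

Apply edit: d5 := 1/5
  d6 = d3*3 = 15
  d7 = d1/3 - d3 = -19/5
  d8 = d6 + d4*5 + d1/4 = 509/10
  d9 = d5/2 + d3*2 + d6 = 251/10
  d10 = d5 + d4*5 = 176/5
  d11 = d9*5 - d4/3 + d8/2 = 8917/60
  d12 = d9*3 + d4 = 823/10
  d13 = d11/5 + d12 - 1 = 33307/300
Walk from origin (0, 0):
  seg 1: down by d7 = -19/5 → (0, 19/5)
  seg 2: left by d7 = -19/5 → (19/5, 19/5)
  seg 3: right by d8 = 509/10 → (547/10, 19/5)
  seg 4: right by d7 = -19/5 → (509/10, 19/5)
  seg 5: up by d3 = 5 → (509/10, 44/5)

d6 = 15
d7 = -19/5
d8 = 509/10
d9 = 251/10
d10 = 176/5
d11 = 8917/60
d12 = 823/10
d13 = 33307/300
endpoint = (509/10, 44/5)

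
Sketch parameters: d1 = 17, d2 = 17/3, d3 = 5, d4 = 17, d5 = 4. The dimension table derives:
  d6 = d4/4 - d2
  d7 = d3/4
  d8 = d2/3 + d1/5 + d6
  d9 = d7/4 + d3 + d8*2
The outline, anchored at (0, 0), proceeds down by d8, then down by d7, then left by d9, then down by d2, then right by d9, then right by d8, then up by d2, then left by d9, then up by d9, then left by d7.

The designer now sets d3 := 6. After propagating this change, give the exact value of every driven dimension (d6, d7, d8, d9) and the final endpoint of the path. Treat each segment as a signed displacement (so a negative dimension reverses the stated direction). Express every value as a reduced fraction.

d6 = -17/12
d7 = 3/2
d8 = 697/180
d9 = 5083/360
endpoint = (-4229/360, 3149/360)

Apply edit: d3 := 6
  d6 = d4/4 - d2 = -17/12
  d7 = d3/4 = 3/2
  d8 = d2/3 + d1/5 + d6 = 697/180
  d9 = d7/4 + d3 + d8*2 = 5083/360
Walk from origin (0, 0):
  seg 1: down by d8 = 697/180 → (0, -697/180)
  seg 2: down by d7 = 3/2 → (0, -967/180)
  seg 3: left by d9 = 5083/360 → (-5083/360, -967/180)
  seg 4: down by d2 = 17/3 → (-5083/360, -1987/180)
  seg 5: right by d9 = 5083/360 → (0, -1987/180)
  seg 6: right by d8 = 697/180 → (697/180, -1987/180)
  seg 7: up by d2 = 17/3 → (697/180, -967/180)
  seg 8: left by d9 = 5083/360 → (-3689/360, -967/180)
  seg 9: up by d9 = 5083/360 → (-3689/360, 3149/360)
  seg 10: left by d7 = 3/2 → (-4229/360, 3149/360)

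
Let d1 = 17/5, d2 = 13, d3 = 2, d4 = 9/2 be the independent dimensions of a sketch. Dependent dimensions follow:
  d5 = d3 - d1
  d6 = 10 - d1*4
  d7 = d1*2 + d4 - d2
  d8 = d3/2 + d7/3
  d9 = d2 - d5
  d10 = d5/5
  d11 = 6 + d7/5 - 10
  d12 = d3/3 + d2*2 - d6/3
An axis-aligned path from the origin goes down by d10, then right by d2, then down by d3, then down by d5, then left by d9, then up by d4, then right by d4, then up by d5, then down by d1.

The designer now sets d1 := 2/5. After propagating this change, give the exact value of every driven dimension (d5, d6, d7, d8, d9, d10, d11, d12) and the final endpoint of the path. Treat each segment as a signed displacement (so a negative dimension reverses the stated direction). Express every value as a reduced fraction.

d5 = 8/5
d6 = 42/5
d7 = -77/10
d8 = -47/30
d9 = 57/5
d10 = 8/25
d11 = -277/50
d12 = 358/15
endpoint = (61/10, 89/50)

Apply edit: d1 := 2/5
  d5 = d3 - d1 = 8/5
  d6 = 10 - d1*4 = 42/5
  d7 = d1*2 + d4 - d2 = -77/10
  d8 = d3/2 + d7/3 = -47/30
  d9 = d2 - d5 = 57/5
  d10 = d5/5 = 8/25
  d11 = 6 + d7/5 - 10 = -277/50
  d12 = d3/3 + d2*2 - d6/3 = 358/15
Walk from origin (0, 0):
  seg 1: down by d10 = 8/25 → (0, -8/25)
  seg 2: right by d2 = 13 → (13, -8/25)
  seg 3: down by d3 = 2 → (13, -58/25)
  seg 4: down by d5 = 8/5 → (13, -98/25)
  seg 5: left by d9 = 57/5 → (8/5, -98/25)
  seg 6: up by d4 = 9/2 → (8/5, 29/50)
  seg 7: right by d4 = 9/2 → (61/10, 29/50)
  seg 8: up by d5 = 8/5 → (61/10, 109/50)
  seg 9: down by d1 = 2/5 → (61/10, 89/50)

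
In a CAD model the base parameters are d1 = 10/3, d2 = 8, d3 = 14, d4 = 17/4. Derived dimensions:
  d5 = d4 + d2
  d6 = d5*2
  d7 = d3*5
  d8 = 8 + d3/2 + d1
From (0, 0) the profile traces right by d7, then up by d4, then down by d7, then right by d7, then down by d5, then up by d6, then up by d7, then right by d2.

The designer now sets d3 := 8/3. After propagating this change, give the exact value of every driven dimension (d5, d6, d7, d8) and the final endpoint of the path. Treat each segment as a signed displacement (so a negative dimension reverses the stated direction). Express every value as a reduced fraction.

d5 = 49/4
d6 = 49/2
d7 = 40/3
d8 = 38/3
endpoint = (104/3, 33/2)

Apply edit: d3 := 8/3
  d5 = d4 + d2 = 49/4
  d6 = d5*2 = 49/2
  d7 = d3*5 = 40/3
  d8 = 8 + d3/2 + d1 = 38/3
Walk from origin (0, 0):
  seg 1: right by d7 = 40/3 → (40/3, 0)
  seg 2: up by d4 = 17/4 → (40/3, 17/4)
  seg 3: down by d7 = 40/3 → (40/3, -109/12)
  seg 4: right by d7 = 40/3 → (80/3, -109/12)
  seg 5: down by d5 = 49/4 → (80/3, -64/3)
  seg 6: up by d6 = 49/2 → (80/3, 19/6)
  seg 7: up by d7 = 40/3 → (80/3, 33/2)
  seg 8: right by d2 = 8 → (104/3, 33/2)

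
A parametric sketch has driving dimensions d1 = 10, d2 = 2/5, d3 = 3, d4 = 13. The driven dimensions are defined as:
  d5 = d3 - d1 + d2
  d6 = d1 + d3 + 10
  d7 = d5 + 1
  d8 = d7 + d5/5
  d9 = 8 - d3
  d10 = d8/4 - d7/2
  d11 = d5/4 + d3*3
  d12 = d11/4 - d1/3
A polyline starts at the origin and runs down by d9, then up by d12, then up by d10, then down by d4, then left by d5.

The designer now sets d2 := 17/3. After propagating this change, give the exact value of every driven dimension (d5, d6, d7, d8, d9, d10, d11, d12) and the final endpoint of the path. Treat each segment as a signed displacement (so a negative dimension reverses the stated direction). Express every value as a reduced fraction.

d5 = -4/3
d6 = 23
d7 = -1/3
d8 = -3/5
d9 = 5
d10 = 1/60
d11 = 26/3
d12 = -7/6
endpoint = (4/3, -383/20)

Apply edit: d2 := 17/3
  d5 = d3 - d1 + d2 = -4/3
  d6 = d1 + d3 + 10 = 23
  d7 = d5 + 1 = -1/3
  d8 = d7 + d5/5 = -3/5
  d9 = 8 - d3 = 5
  d10 = d8/4 - d7/2 = 1/60
  d11 = d5/4 + d3*3 = 26/3
  d12 = d11/4 - d1/3 = -7/6
Walk from origin (0, 0):
  seg 1: down by d9 = 5 → (0, -5)
  seg 2: up by d12 = -7/6 → (0, -37/6)
  seg 3: up by d10 = 1/60 → (0, -123/20)
  seg 4: down by d4 = 13 → (0, -383/20)
  seg 5: left by d5 = -4/3 → (4/3, -383/20)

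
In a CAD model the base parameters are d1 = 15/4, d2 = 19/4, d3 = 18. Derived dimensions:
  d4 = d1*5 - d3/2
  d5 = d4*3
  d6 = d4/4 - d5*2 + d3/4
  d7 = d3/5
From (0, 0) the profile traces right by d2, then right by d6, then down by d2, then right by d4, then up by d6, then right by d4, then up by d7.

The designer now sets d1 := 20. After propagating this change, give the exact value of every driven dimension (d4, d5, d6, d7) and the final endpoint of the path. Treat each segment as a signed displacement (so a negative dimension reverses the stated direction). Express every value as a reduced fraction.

d4 = 91
d5 = 273
d6 = -2075/4
d7 = 18/5
endpoint = (-332, -5199/10)

Apply edit: d1 := 20
  d4 = d1*5 - d3/2 = 91
  d5 = d4*3 = 273
  d6 = d4/4 - d5*2 + d3/4 = -2075/4
  d7 = d3/5 = 18/5
Walk from origin (0, 0):
  seg 1: right by d2 = 19/4 → (19/4, 0)
  seg 2: right by d6 = -2075/4 → (-514, 0)
  seg 3: down by d2 = 19/4 → (-514, -19/4)
  seg 4: right by d4 = 91 → (-423, -19/4)
  seg 5: up by d6 = -2075/4 → (-423, -1047/2)
  seg 6: right by d4 = 91 → (-332, -1047/2)
  seg 7: up by d7 = 18/5 → (-332, -5199/10)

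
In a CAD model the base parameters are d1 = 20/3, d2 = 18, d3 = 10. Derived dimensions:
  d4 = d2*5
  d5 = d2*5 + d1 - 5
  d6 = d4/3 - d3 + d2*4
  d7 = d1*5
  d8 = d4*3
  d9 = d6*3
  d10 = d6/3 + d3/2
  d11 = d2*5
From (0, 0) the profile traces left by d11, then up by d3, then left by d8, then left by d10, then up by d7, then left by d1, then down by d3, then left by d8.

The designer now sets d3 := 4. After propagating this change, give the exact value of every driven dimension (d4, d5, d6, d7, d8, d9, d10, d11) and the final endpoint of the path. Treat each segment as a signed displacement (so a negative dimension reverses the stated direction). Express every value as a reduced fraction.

Apply edit: d3 := 4
  d4 = d2*5 = 90
  d5 = d2*5 + d1 - 5 = 275/3
  d6 = d4/3 - d3 + d2*4 = 98
  d7 = d1*5 = 100/3
  d8 = d4*3 = 270
  d9 = d6*3 = 294
  d10 = d6/3 + d3/2 = 104/3
  d11 = d2*5 = 90
Walk from origin (0, 0):
  seg 1: left by d11 = 90 → (-90, 0)
  seg 2: up by d3 = 4 → (-90, 4)
  seg 3: left by d8 = 270 → (-360, 4)
  seg 4: left by d10 = 104/3 → (-1184/3, 4)
  seg 5: up by d7 = 100/3 → (-1184/3, 112/3)
  seg 6: left by d1 = 20/3 → (-1204/3, 112/3)
  seg 7: down by d3 = 4 → (-1204/3, 100/3)
  seg 8: left by d8 = 270 → (-2014/3, 100/3)

d4 = 90
d5 = 275/3
d6 = 98
d7 = 100/3
d8 = 270
d9 = 294
d10 = 104/3
d11 = 90
endpoint = (-2014/3, 100/3)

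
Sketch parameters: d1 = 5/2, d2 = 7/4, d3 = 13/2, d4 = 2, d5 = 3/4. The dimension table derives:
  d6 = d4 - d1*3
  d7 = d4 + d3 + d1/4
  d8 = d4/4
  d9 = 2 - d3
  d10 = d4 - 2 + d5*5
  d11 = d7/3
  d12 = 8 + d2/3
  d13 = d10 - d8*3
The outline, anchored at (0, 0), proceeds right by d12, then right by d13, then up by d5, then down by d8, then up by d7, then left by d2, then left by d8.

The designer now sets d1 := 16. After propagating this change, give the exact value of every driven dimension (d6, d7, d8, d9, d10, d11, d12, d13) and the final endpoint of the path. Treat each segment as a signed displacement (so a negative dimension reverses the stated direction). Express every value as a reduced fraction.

d6 = -46
d7 = 25/2
d8 = 1/2
d9 = -9/2
d10 = 15/4
d11 = 25/6
d12 = 103/12
d13 = 9/4
endpoint = (103/12, 51/4)

Apply edit: d1 := 16
  d6 = d4 - d1*3 = -46
  d7 = d4 + d3 + d1/4 = 25/2
  d8 = d4/4 = 1/2
  d9 = 2 - d3 = -9/2
  d10 = d4 - 2 + d5*5 = 15/4
  d11 = d7/3 = 25/6
  d12 = 8 + d2/3 = 103/12
  d13 = d10 - d8*3 = 9/4
Walk from origin (0, 0):
  seg 1: right by d12 = 103/12 → (103/12, 0)
  seg 2: right by d13 = 9/4 → (65/6, 0)
  seg 3: up by d5 = 3/4 → (65/6, 3/4)
  seg 4: down by d8 = 1/2 → (65/6, 1/4)
  seg 5: up by d7 = 25/2 → (65/6, 51/4)
  seg 6: left by d2 = 7/4 → (109/12, 51/4)
  seg 7: left by d8 = 1/2 → (103/12, 51/4)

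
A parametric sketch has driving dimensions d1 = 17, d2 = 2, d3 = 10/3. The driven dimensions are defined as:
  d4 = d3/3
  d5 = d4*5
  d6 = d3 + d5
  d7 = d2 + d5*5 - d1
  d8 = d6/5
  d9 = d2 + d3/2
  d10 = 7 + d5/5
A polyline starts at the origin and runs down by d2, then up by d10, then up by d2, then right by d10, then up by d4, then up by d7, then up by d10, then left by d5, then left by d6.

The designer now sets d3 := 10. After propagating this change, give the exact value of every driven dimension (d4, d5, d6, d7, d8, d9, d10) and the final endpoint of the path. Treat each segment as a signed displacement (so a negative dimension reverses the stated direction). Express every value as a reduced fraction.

Apply edit: d3 := 10
  d4 = d3/3 = 10/3
  d5 = d4*5 = 50/3
  d6 = d3 + d5 = 80/3
  d7 = d2 + d5*5 - d1 = 205/3
  d8 = d6/5 = 16/3
  d9 = d2 + d3/2 = 7
  d10 = 7 + d5/5 = 31/3
Walk from origin (0, 0):
  seg 1: down by d2 = 2 → (0, -2)
  seg 2: up by d10 = 31/3 → (0, 25/3)
  seg 3: up by d2 = 2 → (0, 31/3)
  seg 4: right by d10 = 31/3 → (31/3, 31/3)
  seg 5: up by d4 = 10/3 → (31/3, 41/3)
  seg 6: up by d7 = 205/3 → (31/3, 82)
  seg 7: up by d10 = 31/3 → (31/3, 277/3)
  seg 8: left by d5 = 50/3 → (-19/3, 277/3)
  seg 9: left by d6 = 80/3 → (-33, 277/3)

d4 = 10/3
d5 = 50/3
d6 = 80/3
d7 = 205/3
d8 = 16/3
d9 = 7
d10 = 31/3
endpoint = (-33, 277/3)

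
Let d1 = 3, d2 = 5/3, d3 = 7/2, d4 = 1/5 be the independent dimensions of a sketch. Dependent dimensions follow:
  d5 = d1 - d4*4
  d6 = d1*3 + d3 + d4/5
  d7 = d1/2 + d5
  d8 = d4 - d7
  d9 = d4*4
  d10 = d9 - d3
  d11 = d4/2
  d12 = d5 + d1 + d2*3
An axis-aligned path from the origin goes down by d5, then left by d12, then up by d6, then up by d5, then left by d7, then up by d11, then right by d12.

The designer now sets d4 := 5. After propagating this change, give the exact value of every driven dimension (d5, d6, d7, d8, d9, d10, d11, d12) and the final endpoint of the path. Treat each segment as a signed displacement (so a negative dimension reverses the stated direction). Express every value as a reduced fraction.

Apply edit: d4 := 5
  d5 = d1 - d4*4 = -17
  d6 = d1*3 + d3 + d4/5 = 27/2
  d7 = d1/2 + d5 = -31/2
  d8 = d4 - d7 = 41/2
  d9 = d4*4 = 20
  d10 = d9 - d3 = 33/2
  d11 = d4/2 = 5/2
  d12 = d5 + d1 + d2*3 = -9
Walk from origin (0, 0):
  seg 1: down by d5 = -17 → (0, 17)
  seg 2: left by d12 = -9 → (9, 17)
  seg 3: up by d6 = 27/2 → (9, 61/2)
  seg 4: up by d5 = -17 → (9, 27/2)
  seg 5: left by d7 = -31/2 → (49/2, 27/2)
  seg 6: up by d11 = 5/2 → (49/2, 16)
  seg 7: right by d12 = -9 → (31/2, 16)

d5 = -17
d6 = 27/2
d7 = -31/2
d8 = 41/2
d9 = 20
d10 = 33/2
d11 = 5/2
d12 = -9
endpoint = (31/2, 16)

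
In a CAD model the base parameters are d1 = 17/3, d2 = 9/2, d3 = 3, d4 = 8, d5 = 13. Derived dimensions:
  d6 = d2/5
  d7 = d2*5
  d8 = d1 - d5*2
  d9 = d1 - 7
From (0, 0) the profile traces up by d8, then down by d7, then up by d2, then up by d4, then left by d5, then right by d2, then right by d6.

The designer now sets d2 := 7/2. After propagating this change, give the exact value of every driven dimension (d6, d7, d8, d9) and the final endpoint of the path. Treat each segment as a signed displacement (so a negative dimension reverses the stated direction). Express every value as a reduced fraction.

d6 = 7/10
d7 = 35/2
d8 = -61/3
d9 = -4/3
endpoint = (-44/5, -79/3)

Apply edit: d2 := 7/2
  d6 = d2/5 = 7/10
  d7 = d2*5 = 35/2
  d8 = d1 - d5*2 = -61/3
  d9 = d1 - 7 = -4/3
Walk from origin (0, 0):
  seg 1: up by d8 = -61/3 → (0, -61/3)
  seg 2: down by d7 = 35/2 → (0, -227/6)
  seg 3: up by d2 = 7/2 → (0, -103/3)
  seg 4: up by d4 = 8 → (0, -79/3)
  seg 5: left by d5 = 13 → (-13, -79/3)
  seg 6: right by d2 = 7/2 → (-19/2, -79/3)
  seg 7: right by d6 = 7/10 → (-44/5, -79/3)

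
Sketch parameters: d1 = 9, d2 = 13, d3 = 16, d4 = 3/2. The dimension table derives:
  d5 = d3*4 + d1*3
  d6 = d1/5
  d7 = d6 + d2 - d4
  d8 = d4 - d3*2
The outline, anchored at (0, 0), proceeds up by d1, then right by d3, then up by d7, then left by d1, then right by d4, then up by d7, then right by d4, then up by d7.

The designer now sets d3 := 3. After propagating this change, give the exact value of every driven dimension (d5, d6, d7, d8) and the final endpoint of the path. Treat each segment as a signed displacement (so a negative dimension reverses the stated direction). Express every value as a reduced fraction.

Apply edit: d3 := 3
  d5 = d3*4 + d1*3 = 39
  d6 = d1/5 = 9/5
  d7 = d6 + d2 - d4 = 133/10
  d8 = d4 - d3*2 = -9/2
Walk from origin (0, 0):
  seg 1: up by d1 = 9 → (0, 9)
  seg 2: right by d3 = 3 → (3, 9)
  seg 3: up by d7 = 133/10 → (3, 223/10)
  seg 4: left by d1 = 9 → (-6, 223/10)
  seg 5: right by d4 = 3/2 → (-9/2, 223/10)
  seg 6: up by d7 = 133/10 → (-9/2, 178/5)
  seg 7: right by d4 = 3/2 → (-3, 178/5)
  seg 8: up by d7 = 133/10 → (-3, 489/10)

d5 = 39
d6 = 9/5
d7 = 133/10
d8 = -9/2
endpoint = (-3, 489/10)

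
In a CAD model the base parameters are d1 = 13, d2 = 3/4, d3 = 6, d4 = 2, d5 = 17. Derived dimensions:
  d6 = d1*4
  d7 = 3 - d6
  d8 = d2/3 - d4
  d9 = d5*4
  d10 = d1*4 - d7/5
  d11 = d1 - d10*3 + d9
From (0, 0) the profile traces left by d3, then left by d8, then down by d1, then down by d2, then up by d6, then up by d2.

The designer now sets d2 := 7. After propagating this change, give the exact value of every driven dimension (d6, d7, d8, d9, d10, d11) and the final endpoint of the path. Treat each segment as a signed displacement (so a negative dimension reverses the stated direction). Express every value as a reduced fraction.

d6 = 52
d7 = -49
d8 = 1/3
d9 = 68
d10 = 309/5
d11 = -522/5
endpoint = (-19/3, 39)

Apply edit: d2 := 7
  d6 = d1*4 = 52
  d7 = 3 - d6 = -49
  d8 = d2/3 - d4 = 1/3
  d9 = d5*4 = 68
  d10 = d1*4 - d7/5 = 309/5
  d11 = d1 - d10*3 + d9 = -522/5
Walk from origin (0, 0):
  seg 1: left by d3 = 6 → (-6, 0)
  seg 2: left by d8 = 1/3 → (-19/3, 0)
  seg 3: down by d1 = 13 → (-19/3, -13)
  seg 4: down by d2 = 7 → (-19/3, -20)
  seg 5: up by d6 = 52 → (-19/3, 32)
  seg 6: up by d2 = 7 → (-19/3, 39)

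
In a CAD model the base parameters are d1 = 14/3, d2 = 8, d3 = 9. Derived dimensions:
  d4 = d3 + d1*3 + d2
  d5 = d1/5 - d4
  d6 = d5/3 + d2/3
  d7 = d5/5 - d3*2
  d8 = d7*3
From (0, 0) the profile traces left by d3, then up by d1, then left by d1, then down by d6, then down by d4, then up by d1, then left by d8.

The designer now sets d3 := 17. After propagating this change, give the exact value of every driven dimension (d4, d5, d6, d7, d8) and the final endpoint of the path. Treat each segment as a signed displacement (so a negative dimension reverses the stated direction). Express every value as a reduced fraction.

Apply edit: d3 := 17
  d4 = d3 + d1*3 + d2 = 39
  d5 = d1/5 - d4 = -571/15
  d6 = d5/3 + d2/3 = -451/45
  d7 = d5/5 - d3*2 = -3121/75
  d8 = d7*3 = -3121/25
Walk from origin (0, 0):
  seg 1: left by d3 = 17 → (-17, 0)
  seg 2: up by d1 = 14/3 → (-17, 14/3)
  seg 3: left by d1 = 14/3 → (-65/3, 14/3)
  seg 4: down by d6 = -451/45 → (-65/3, 661/45)
  seg 5: down by d4 = 39 → (-65/3, -1094/45)
  seg 6: up by d1 = 14/3 → (-65/3, -884/45)
  seg 7: left by d8 = -3121/25 → (7738/75, -884/45)

d4 = 39
d5 = -571/15
d6 = -451/45
d7 = -3121/75
d8 = -3121/25
endpoint = (7738/75, -884/45)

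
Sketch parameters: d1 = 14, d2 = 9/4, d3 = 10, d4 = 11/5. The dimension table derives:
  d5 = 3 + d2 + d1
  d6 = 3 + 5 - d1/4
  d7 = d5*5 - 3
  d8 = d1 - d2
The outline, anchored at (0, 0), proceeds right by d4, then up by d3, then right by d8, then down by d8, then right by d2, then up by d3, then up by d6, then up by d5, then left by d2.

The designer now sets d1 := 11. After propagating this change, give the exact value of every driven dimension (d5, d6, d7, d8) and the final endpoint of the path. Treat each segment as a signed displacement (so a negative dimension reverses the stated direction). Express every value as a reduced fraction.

d5 = 65/4
d6 = 21/4
d7 = 313/4
d8 = 35/4
endpoint = (219/20, 131/4)

Apply edit: d1 := 11
  d5 = 3 + d2 + d1 = 65/4
  d6 = 3 + 5 - d1/4 = 21/4
  d7 = d5*5 - 3 = 313/4
  d8 = d1 - d2 = 35/4
Walk from origin (0, 0):
  seg 1: right by d4 = 11/5 → (11/5, 0)
  seg 2: up by d3 = 10 → (11/5, 10)
  seg 3: right by d8 = 35/4 → (219/20, 10)
  seg 4: down by d8 = 35/4 → (219/20, 5/4)
  seg 5: right by d2 = 9/4 → (66/5, 5/4)
  seg 6: up by d3 = 10 → (66/5, 45/4)
  seg 7: up by d6 = 21/4 → (66/5, 33/2)
  seg 8: up by d5 = 65/4 → (66/5, 131/4)
  seg 9: left by d2 = 9/4 → (219/20, 131/4)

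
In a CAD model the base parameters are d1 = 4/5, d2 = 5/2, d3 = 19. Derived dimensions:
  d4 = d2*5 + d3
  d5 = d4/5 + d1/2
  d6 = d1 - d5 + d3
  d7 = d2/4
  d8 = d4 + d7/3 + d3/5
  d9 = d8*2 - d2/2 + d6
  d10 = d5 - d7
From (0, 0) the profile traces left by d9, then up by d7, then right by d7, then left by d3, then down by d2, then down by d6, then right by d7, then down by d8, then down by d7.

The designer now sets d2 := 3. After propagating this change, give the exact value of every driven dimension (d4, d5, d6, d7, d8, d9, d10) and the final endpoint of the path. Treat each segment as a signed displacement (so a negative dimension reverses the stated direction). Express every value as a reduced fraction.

Apply edit: d2 := 3
  d4 = d2*5 + d3 = 34
  d5 = d4/5 + d1/2 = 36/5
  d6 = d1 - d5 + d3 = 63/5
  d7 = d2/4 = 3/4
  d8 = d4 + d7/3 + d3/5 = 761/20
  d9 = d8*2 - d2/2 + d6 = 436/5
  d10 = d5 - d7 = 129/20
Walk from origin (0, 0):
  seg 1: left by d9 = 436/5 → (-436/5, 0)
  seg 2: up by d7 = 3/4 → (-436/5, 3/4)
  seg 3: right by d7 = 3/4 → (-1729/20, 3/4)
  seg 4: left by d3 = 19 → (-2109/20, 3/4)
  seg 5: down by d2 = 3 → (-2109/20, -9/4)
  seg 6: down by d6 = 63/5 → (-2109/20, -297/20)
  seg 7: right by d7 = 3/4 → (-1047/10, -297/20)
  seg 8: down by d8 = 761/20 → (-1047/10, -529/10)
  seg 9: down by d7 = 3/4 → (-1047/10, -1073/20)

d4 = 34
d5 = 36/5
d6 = 63/5
d7 = 3/4
d8 = 761/20
d9 = 436/5
d10 = 129/20
endpoint = (-1047/10, -1073/20)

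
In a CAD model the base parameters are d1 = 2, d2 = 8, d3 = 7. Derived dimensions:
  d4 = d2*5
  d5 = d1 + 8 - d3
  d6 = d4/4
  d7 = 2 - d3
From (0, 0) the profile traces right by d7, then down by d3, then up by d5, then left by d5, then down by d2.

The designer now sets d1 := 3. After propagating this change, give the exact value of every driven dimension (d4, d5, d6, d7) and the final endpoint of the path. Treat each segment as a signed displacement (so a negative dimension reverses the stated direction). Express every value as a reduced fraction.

d4 = 40
d5 = 4
d6 = 10
d7 = -5
endpoint = (-9, -11)

Apply edit: d1 := 3
  d4 = d2*5 = 40
  d5 = d1 + 8 - d3 = 4
  d6 = d4/4 = 10
  d7 = 2 - d3 = -5
Walk from origin (0, 0):
  seg 1: right by d7 = -5 → (-5, 0)
  seg 2: down by d3 = 7 → (-5, -7)
  seg 3: up by d5 = 4 → (-5, -3)
  seg 4: left by d5 = 4 → (-9, -3)
  seg 5: down by d2 = 8 → (-9, -11)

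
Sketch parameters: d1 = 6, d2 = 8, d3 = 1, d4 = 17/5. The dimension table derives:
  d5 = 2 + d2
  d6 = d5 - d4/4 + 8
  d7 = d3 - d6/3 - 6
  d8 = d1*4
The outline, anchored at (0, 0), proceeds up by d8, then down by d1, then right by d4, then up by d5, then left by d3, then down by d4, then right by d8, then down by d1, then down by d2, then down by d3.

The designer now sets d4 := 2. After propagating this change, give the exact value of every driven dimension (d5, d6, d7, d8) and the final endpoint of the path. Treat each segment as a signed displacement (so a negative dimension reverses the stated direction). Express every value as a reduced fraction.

Apply edit: d4 := 2
  d5 = 2 + d2 = 10
  d6 = d5 - d4/4 + 8 = 35/2
  d7 = d3 - d6/3 - 6 = -65/6
  d8 = d1*4 = 24
Walk from origin (0, 0):
  seg 1: up by d8 = 24 → (0, 24)
  seg 2: down by d1 = 6 → (0, 18)
  seg 3: right by d4 = 2 → (2, 18)
  seg 4: up by d5 = 10 → (2, 28)
  seg 5: left by d3 = 1 → (1, 28)
  seg 6: down by d4 = 2 → (1, 26)
  seg 7: right by d8 = 24 → (25, 26)
  seg 8: down by d1 = 6 → (25, 20)
  seg 9: down by d2 = 8 → (25, 12)
  seg 10: down by d3 = 1 → (25, 11)

d5 = 10
d6 = 35/2
d7 = -65/6
d8 = 24
endpoint = (25, 11)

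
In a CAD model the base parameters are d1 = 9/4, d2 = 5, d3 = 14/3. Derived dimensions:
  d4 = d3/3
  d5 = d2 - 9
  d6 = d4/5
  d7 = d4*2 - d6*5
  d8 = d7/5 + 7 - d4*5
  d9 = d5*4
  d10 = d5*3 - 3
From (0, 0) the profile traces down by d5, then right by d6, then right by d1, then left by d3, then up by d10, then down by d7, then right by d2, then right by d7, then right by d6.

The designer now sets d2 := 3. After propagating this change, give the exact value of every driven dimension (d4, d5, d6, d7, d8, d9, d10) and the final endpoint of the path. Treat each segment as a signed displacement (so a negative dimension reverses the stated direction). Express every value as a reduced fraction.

d4 = 14/9
d5 = -6
d6 = 14/45
d7 = 14/9
d8 = -7/15
d9 = -24
d10 = -21
endpoint = (497/180, -149/9)

Apply edit: d2 := 3
  d4 = d3/3 = 14/9
  d5 = d2 - 9 = -6
  d6 = d4/5 = 14/45
  d7 = d4*2 - d6*5 = 14/9
  d8 = d7/5 + 7 - d4*5 = -7/15
  d9 = d5*4 = -24
  d10 = d5*3 - 3 = -21
Walk from origin (0, 0):
  seg 1: down by d5 = -6 → (0, 6)
  seg 2: right by d6 = 14/45 → (14/45, 6)
  seg 3: right by d1 = 9/4 → (461/180, 6)
  seg 4: left by d3 = 14/3 → (-379/180, 6)
  seg 5: up by d10 = -21 → (-379/180, -15)
  seg 6: down by d7 = 14/9 → (-379/180, -149/9)
  seg 7: right by d2 = 3 → (161/180, -149/9)
  seg 8: right by d7 = 14/9 → (49/20, -149/9)
  seg 9: right by d6 = 14/45 → (497/180, -149/9)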